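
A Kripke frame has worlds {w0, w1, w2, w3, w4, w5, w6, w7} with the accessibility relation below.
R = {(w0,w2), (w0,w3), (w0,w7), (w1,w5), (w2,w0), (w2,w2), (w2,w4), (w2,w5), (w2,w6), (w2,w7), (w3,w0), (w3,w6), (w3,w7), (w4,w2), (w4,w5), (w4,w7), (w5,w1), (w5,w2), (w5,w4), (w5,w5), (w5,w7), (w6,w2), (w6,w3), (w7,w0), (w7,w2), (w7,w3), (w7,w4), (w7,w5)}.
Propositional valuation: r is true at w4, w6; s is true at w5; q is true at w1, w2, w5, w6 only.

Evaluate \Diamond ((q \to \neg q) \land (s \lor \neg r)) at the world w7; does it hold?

At w7: \Diamond ((q \to \neg q) \land (s \lor \neg r)) requires (q \to \neg q) \land (s \lor \neg r) at some successor in {w0, w2, w3, w4, w5}.
  (q \to \neg q) \land (s \lor \neg r) holds at w0, so \Diamond ((q \to \neg q) \land (s \lor \neg r)) is true at w7.

Yes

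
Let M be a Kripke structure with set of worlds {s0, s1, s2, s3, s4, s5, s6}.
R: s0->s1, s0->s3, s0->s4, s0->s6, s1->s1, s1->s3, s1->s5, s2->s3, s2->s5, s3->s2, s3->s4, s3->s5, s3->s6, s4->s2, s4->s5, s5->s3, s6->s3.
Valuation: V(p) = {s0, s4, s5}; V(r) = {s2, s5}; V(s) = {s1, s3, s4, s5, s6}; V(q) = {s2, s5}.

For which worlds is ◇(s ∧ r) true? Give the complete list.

Let φ = ◇(s ∧ r). Evaluate φ at each world:
  s0 (successors {s1, s3, s4, s6}): φ is false.
  s1 (successors {s1, s3, s5}): φ is true.
  s2 (successors {s3, s5}): φ is true.
  s3 (successors {s2, s4, s5, s6}): φ is true.
  s4 (successors {s2, s5}): φ is true.
  s5 (successors {s3}): φ is false.
  s6 (successors {s3}): φ is false.
For instance, at s3:
  At s3: ◇(s ∧ r) requires s ∧ r at some successor in {s2, s4, s5, s6}.
    s ∧ r holds at s5, so ◇(s ∧ r) is true at s3.
Satisfying worlds: {s1, s2, s3, s4}

s1, s2, s3, s4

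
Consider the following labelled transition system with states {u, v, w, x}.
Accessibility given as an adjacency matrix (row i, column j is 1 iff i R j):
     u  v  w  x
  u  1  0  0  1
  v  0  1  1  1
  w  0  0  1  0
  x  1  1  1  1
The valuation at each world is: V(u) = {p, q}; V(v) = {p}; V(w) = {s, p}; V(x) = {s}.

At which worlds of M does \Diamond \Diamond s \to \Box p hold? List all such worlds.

Let φ = \Diamond \Diamond s \to \Box p. Evaluate φ at each world:
  u (successors {u, x}): φ is false.
  v (successors {v, w, x}): φ is false.
  w (successors {w}): φ is true.
  x (successors {u, v, w, x}): φ is false.
For instance, at v:
  At v: \Diamond \Diamond s is true, \Box p is false, so \Diamond \Diamond s \to \Box p is false.
    At v: \Diamond \Diamond s requires \Diamond s at some successor in {v, w, x}.
      \Diamond s holds at v, so \Diamond \Diamond s is true at v.
    At v: \Box p requires p at every successor {v, w, x}.
      p fails at x, so \Box p is false at v.
Satisfying worlds: {w}

w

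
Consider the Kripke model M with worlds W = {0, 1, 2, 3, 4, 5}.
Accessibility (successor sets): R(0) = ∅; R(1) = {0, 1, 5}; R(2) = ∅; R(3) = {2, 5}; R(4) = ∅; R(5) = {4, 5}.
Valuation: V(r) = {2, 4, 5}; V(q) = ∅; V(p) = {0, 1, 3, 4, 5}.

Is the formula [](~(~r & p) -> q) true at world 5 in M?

At 5: [](~(~r & p) -> q) requires ~(~r & p) -> q at every successor {4, 5}.
  ~(~r & p) -> q fails at 4, so [](~(~r & p) -> q) is false at 5.

No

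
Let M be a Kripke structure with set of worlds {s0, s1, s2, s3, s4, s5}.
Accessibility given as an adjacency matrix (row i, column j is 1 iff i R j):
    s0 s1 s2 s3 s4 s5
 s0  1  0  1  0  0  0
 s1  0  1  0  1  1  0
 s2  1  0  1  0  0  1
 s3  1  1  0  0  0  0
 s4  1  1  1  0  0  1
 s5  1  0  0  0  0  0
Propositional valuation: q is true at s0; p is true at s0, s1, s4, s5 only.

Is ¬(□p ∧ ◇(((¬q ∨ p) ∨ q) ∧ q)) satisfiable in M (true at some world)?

Yes

Let φ = ¬(□p ∧ ◇(((¬q ∨ p) ∨ q) ∧ q)). Evaluate φ at each world:
  s0 (successors {s0, s2}): φ is true.
  s1 (successors {s1, s3, s4}): φ is true.
  s2 (successors {s0, s2, s5}): φ is true.
  s3 (successors {s0, s1}): φ is false.
  s4 (successors {s0, s1, s2, s5}): φ is true.
  s5 (successors {s0}): φ is false.
Detail at s0 (witness):
  At s0: □p ∧ ◇(((¬q ∨ p) ∨ q) ∧ q) is false, so ¬(□p ∧ ◇(((¬q ∨ p) ∨ q) ∧ q)) is true.
    At s0: □p is false, ◇(((¬q ∨ p) ∨ q) ∧ q) is true, so □p ∧ ◇(((¬q ∨ p) ∨ q) ∧ q) is false.
      At s0: □p requires p at every successor {s0, s2}.
        p fails at s2, so □p is false at s0.
      At s0: ◇(((¬q ∨ p) ∨ q) ∧ q) requires ((¬q ∨ p) ∨ q) ∧ q at some successor in {s0, s2}.
        ((¬q ∨ p) ∨ q) ∧ q holds at s0, so ◇(((¬q ∨ p) ∨ q) ∧ q) is true at s0.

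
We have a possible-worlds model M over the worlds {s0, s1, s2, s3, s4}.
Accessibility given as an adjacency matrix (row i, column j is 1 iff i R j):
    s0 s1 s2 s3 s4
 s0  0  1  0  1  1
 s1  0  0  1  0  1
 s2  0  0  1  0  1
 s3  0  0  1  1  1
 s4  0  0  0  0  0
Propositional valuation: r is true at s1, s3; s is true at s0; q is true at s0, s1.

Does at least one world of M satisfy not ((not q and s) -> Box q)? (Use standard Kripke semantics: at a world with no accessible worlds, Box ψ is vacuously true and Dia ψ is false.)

Let φ = not ((not q and s) -> Box q). Evaluate φ at each world:
  s0 (successors {s1, s3, s4}): φ is false.
  s1 (successors {s2, s4}): φ is false.
  s2 (successors {s2, s4}): φ is false.
  s3 (successors {s2, s3, s4}): φ is false.
  s4 (successors ∅): φ is false.
For instance, at s0:
  At s0: (not q and s) -> Box q is true, so not ((not q and s) -> Box q) is false.
    At s0: not q and s is false, Box q is false, so (not q and s) -> Box q is true.
      At s0: Box q requires q at every successor {s1, s3, s4}.
        q fails at s3, so Box q is false at s0.

No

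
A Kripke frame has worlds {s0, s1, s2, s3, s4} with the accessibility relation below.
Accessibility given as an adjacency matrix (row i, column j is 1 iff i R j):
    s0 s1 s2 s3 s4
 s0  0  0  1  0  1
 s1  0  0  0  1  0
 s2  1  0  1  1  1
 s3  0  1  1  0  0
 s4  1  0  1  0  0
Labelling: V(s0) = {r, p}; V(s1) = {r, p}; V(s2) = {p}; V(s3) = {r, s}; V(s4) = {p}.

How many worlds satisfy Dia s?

Let φ = Dia s. Evaluate φ at each world:
  s0 (successors {s2, s4}): φ is false.
  s1 (successors {s3}): φ is true.
  s2 (successors {s0, s2, s3, s4}): φ is true.
  s3 (successors {s1, s2}): φ is false.
  s4 (successors {s0, s2}): φ is false.
For instance, at s0:
  At s0: Dia s requires s at some successor in {s2, s4}.
    At s2: s is false.
    At s4: s is false.
  So Dia s is false at s0.
Satisfying worlds: {s1, s2}

2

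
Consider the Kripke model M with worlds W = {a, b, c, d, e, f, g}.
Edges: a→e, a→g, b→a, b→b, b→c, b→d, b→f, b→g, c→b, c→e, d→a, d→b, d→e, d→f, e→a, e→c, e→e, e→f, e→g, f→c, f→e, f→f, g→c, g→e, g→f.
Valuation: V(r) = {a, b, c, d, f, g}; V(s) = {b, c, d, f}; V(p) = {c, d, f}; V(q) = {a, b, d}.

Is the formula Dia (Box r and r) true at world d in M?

Yes

Recall that Box ψ holds at a world iff ψ holds at every accessible world, and Dia ψ holds iff ψ holds at some accessible world.
At d: Dia (Box r and r) requires Box r and r at some successor in {a, b, e, f}.
  Box r and r holds at b, so Dia (Box r and r) is true at d.
    At b: Box r is true, r is true, so Box r and r is true.
      At b: Box r requires r at every successor {a, b, c, d, f, g}.
        At a: r is true.
        At b: r is true.
        At c: r is true.
        At d: r is true.
        At f: r is true.
        At g: r is true.
      So Box r is true at b.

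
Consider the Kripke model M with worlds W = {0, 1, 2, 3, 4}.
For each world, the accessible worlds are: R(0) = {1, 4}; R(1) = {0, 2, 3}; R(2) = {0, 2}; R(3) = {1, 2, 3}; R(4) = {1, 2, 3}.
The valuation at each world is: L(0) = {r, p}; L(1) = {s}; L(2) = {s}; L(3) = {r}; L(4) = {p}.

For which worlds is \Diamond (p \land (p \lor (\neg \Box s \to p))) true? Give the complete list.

Let φ = \Diamond (p \land (p \lor (\neg \Box s \to p))). Evaluate φ at each world:
  0 (successors {1, 4}): φ is true.
  1 (successors {0, 2, 3}): φ is true.
  2 (successors {0, 2}): φ is true.
  3 (successors {1, 2, 3}): φ is false.
  4 (successors {1, 2, 3}): φ is false.
For instance, at 1:
  At 1: \Diamond (p \land (p \lor (\neg \Box s \to p))) requires p \land (p \lor (\neg \Box s \to p)) at some successor in {0, 2, 3}.
    p \land (p \lor (\neg \Box s \to p)) holds at 0, so \Diamond (p \land (p \lor (\neg \Box s \to p))) is true at 1.
      At 0: p is true, p \lor (\neg \Box s \to p) is true, so p \land (p \lor (\neg \Box s \to p)) is true.
Satisfying worlds: {0, 1, 2}

0, 1, 2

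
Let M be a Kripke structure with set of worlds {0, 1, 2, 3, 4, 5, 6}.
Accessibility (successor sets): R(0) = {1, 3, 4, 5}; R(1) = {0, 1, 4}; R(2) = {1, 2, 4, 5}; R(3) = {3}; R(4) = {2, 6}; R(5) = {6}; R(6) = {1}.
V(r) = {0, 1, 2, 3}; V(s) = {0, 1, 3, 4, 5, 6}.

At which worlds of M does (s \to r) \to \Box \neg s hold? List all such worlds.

Recall that \Box ψ holds at a world iff ψ holds at every accessible world, and \Diamond ψ holds iff ψ holds at some accessible world.
Let φ = (s \to r) \to \Box \neg s. Evaluate φ at each world:
  0 (successors {1, 3, 4, 5}): φ is false.
  1 (successors {0, 1, 4}): φ is false.
  2 (successors {1, 2, 4, 5}): φ is false.
  3 (successors {3}): φ is false.
  4 (successors {2, 6}): φ is true.
  5 (successors {6}): φ is true.
  6 (successors {1}): φ is true.
For instance, at 5:
  At 5: s \to r is false, \Box \neg s is false, so (s \to r) \to \Box \neg s is true.
    At 5: \Box \neg s requires \neg s at every successor {6}.
      \neg s fails at 6, so \Box \neg s is false at 5.
Satisfying worlds: {4, 5, 6}

4, 5, 6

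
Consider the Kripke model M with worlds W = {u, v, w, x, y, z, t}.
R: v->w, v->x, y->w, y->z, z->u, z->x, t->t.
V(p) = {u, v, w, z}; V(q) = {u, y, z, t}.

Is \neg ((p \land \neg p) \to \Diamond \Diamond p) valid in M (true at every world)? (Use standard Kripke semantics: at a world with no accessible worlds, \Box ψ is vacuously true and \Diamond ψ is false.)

Let φ = \neg ((p \land \neg p) \to \Diamond \Diamond p). Evaluate φ at each world:
  u (successors ∅): φ is false.
  v (successors {w, x}): φ is false.
  w (successors ∅): φ is false.
  x (successors ∅): φ is false.
  y (successors {w, z}): φ is false.
  z (successors {u, x}): φ is false.
  t (successors {t}): φ is false.
Detail at u (counterexample):
  At u: (p \land \neg p) \to \Diamond \Diamond p is true, so \neg ((p \land \neg p) \to \Diamond \Diamond p) is false.
    At u: p \land \neg p is false, \Diamond \Diamond p is false, so (p \land \neg p) \to \Diamond \Diamond p is true.
      At u: no accessible worlds, so \Diamond \Diamond p is false.

No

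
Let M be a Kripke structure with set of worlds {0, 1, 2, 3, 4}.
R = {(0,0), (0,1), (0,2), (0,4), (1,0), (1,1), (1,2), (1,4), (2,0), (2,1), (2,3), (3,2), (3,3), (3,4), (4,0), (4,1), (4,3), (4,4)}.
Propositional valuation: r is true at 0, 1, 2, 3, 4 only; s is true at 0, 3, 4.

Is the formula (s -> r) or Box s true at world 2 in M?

At 2: s -> r is true, Box s is false, so (s -> r) or Box s is true.
  At 2: Box s requires s at every successor {0, 1, 3}.
    s fails at 1, so Box s is false at 2.

Yes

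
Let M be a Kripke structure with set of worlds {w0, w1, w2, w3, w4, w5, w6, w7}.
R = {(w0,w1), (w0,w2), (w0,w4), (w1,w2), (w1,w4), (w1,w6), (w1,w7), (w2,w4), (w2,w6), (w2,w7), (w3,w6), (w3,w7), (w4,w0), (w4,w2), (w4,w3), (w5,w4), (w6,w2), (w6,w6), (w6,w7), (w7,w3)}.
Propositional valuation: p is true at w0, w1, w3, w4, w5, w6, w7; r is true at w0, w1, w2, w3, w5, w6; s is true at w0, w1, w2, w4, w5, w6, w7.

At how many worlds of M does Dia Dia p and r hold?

6

Let φ = Dia Dia p and r. Evaluate φ at each world:
  w0 (successors {w1, w2, w4}): φ is true.
  w1 (successors {w2, w4, w6, w7}): φ is true.
  w2 (successors {w4, w6, w7}): φ is true.
  w3 (successors {w6, w7}): φ is true.
  w4 (successors {w0, w2, w3}): φ is false.
  w5 (successors {w4}): φ is true.
  w6 (successors {w2, w6, w7}): φ is true.
  w7 (successors {w3}): φ is false.
For instance, at w1:
  At w1: Dia Dia p is true, r is true, so Dia Dia p and r is true.
    At w1: Dia Dia p requires Dia p at some successor in {w2, w4, w6, w7}.
      Dia p holds at w2, so Dia Dia p is true at w1.
Satisfying worlds: {w0, w1, w2, w3, w5, w6}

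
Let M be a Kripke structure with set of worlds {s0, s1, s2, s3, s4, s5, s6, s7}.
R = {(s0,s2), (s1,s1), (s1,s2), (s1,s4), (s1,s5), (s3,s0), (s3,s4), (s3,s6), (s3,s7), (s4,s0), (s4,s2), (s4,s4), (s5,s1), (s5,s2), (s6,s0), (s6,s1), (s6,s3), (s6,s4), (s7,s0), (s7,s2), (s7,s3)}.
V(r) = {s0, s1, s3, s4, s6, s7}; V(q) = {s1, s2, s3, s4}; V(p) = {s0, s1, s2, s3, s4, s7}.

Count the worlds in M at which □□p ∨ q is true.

Let φ = □□p ∨ q. Evaluate φ at each world:
  s0 (successors {s2}): φ is true.
  s1 (successors {s1, s2, s4, s5}): φ is true.
  s2 (successors ∅): φ is true.
  s3 (successors {s0, s4, s6, s7}): φ is true.
  s4 (successors {s0, s2, s4}): φ is true.
  s5 (successors {s1, s2}): φ is false.
  s6 (successors {s0, s1, s3, s4}): φ is false.
  s7 (successors {s0, s2, s3}): φ is false.
For instance, at s4:
  At s4: □□p is true, q is true, so □□p ∨ q is true.
    At s4: □□p requires □p at every successor {s0, s2, s4}.
      At s0: □p is true.
      At s2: □p is true.
      At s4: □p is true.
    So □□p is true at s4.
Satisfying worlds: {s0, s1, s2, s3, s4}

5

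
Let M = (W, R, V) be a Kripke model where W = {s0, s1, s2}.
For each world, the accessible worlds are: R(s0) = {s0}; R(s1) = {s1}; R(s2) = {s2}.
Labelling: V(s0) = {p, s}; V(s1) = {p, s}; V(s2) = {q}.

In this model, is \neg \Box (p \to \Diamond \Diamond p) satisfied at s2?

At s2: \Box (p \to \Diamond \Diamond p) is true, so \neg \Box (p \to \Diamond \Diamond p) is false.
  At s2: \Box (p \to \Diamond \Diamond p) requires p \to \Diamond \Diamond p at every successor {s2}.
      At s2: p is false, \Diamond \Diamond p is false, so p \to \Diamond \Diamond p is true.
  So \Box (p \to \Diamond \Diamond p) is true at s2.

No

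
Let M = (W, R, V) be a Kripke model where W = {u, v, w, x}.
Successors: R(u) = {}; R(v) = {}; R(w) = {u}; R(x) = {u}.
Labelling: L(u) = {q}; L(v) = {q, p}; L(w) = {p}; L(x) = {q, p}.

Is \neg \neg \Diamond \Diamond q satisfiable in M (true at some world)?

No

Let φ = \neg \neg \Diamond \Diamond q. Evaluate φ at each world:
  u (successors ∅): φ is false.
  v (successors ∅): φ is false.
  w (successors {u}): φ is false.
  x (successors {u}): φ is false.
For instance, at w:
  At w: \neg \Diamond \Diamond q is true, so \neg \neg \Diamond \Diamond q is false.
    At w: \Diamond \Diamond q is false, so \neg \Diamond \Diamond q is true.
      At w: \Diamond \Diamond q requires \Diamond q at some successor in {u}.
        At u: \Diamond q is false.
      So \Diamond \Diamond q is false at w.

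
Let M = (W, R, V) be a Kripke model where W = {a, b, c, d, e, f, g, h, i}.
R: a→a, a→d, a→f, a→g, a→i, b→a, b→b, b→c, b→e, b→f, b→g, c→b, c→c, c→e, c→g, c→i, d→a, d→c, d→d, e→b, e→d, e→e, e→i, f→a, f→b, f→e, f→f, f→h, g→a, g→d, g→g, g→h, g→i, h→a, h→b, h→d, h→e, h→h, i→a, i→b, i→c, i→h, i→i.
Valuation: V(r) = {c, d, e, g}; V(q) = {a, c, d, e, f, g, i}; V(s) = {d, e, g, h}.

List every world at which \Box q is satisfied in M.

Recall that \Box ψ holds at a world iff ψ holds at every accessible world, and \Diamond ψ holds iff ψ holds at some accessible world.
Let φ = \Box q. Evaluate φ at each world:
  a (successors {a, d, f, g, i}): φ is true.
  b (successors {a, b, c, e, f, g}): φ is false.
  c (successors {b, c, e, g, i}): φ is false.
  d (successors {a, c, d}): φ is true.
  e (successors {b, d, e, i}): φ is false.
  f (successors {a, b, e, f, h}): φ is false.
  g (successors {a, d, g, h, i}): φ is false.
  h (successors {a, b, d, e, h}): φ is false.
  i (successors {a, b, c, h, i}): φ is false.
For instance, at i:
  At i: \Box q requires q at every successor {a, b, c, h, i}.
    q fails at b, so \Box q is false at i.
Satisfying worlds: {a, d}

a, d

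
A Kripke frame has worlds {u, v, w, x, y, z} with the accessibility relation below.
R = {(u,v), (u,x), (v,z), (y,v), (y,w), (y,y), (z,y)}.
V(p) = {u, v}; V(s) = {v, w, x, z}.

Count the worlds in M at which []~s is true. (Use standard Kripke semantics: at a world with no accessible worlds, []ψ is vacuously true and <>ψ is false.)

3

Let φ = []~s. Evaluate φ at each world:
  u (successors {v, x}): φ is false.
  v (successors {z}): φ is false.
  w (successors ∅): φ is true.
  x (successors ∅): φ is true.
  y (successors {v, w, y}): φ is false.
  z (successors {y}): φ is true.
For instance, at u:
  At u: []~s requires ~s at every successor {v, x}.
    ~s fails at v, so []~s is false at u.
Satisfying worlds: {w, x, z}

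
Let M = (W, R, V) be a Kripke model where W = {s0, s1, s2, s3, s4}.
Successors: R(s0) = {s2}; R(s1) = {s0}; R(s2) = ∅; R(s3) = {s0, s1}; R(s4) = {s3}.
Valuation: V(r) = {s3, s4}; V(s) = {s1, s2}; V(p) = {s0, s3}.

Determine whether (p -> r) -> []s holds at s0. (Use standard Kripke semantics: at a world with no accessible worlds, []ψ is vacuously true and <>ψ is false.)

Recall that []ψ holds at a world iff ψ holds at every accessible world, and <>ψ holds iff ψ holds at some accessible world.
At s0: p -> r is false, []s is true, so (p -> r) -> []s is true.
  At s0: []s requires s at every successor {s2}.
    At s2: s is true.
  So []s is true at s0.

Yes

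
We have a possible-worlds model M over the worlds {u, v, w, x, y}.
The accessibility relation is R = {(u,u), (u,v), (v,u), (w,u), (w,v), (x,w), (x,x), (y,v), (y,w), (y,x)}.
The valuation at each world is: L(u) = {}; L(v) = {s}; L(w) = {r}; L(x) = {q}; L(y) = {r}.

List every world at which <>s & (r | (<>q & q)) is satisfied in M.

w, y

Recall that <>ψ holds at a world iff ψ holds at some accessible world.
Let φ = <>s & (r | (<>q & q)). Evaluate φ at each world:
  u (successors {u, v}): φ is false.
  v (successors {u}): φ is false.
  w (successors {u, v}): φ is true.
  x (successors {w, x}): φ is false.
  y (successors {v, w, x}): φ is true.
For instance, at v:
  At v: <>s is false, r | (<>q & q) is false, so <>s & (r | (<>q & q)) is false.
    At v: <>s requires s at some successor in {u}.
      At u: s is false.
    So <>s is false at v.
    At v: r is false, <>q & q is false, so r | (<>q & q) is false.
      At v: <>q is false, q is false, so <>q & q is false.
Satisfying worlds: {w, y}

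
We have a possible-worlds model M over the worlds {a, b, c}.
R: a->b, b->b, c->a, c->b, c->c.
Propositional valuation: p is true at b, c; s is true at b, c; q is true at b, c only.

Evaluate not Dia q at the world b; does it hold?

No

Recall that Dia ψ holds at a world iff ψ holds at some accessible world.
At b: Dia q is true, so not Dia q is false.
  At b: Dia q requires q at some successor in {b}.
    q holds at b, so Dia q is true at b.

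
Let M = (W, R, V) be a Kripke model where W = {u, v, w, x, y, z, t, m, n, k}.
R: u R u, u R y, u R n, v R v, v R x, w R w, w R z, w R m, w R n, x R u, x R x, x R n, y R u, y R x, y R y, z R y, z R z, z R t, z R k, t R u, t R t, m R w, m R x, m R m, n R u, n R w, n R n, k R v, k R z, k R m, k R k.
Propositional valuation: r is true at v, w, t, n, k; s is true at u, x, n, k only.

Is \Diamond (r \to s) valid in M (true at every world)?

Yes

Recall that \Diamond ψ holds at a world iff ψ holds at some accessible world.
Let φ = \Diamond (r \to s). Evaluate φ at each world:
  u (successors {u, y, n}): φ is true.
  v (successors {v, x}): φ is true.
  w (successors {w, z, m, n}): φ is true.
  x (successors {u, x, n}): φ is true.
  y (successors {u, x, y}): φ is true.
  z (successors {y, z, t, k}): φ is true.
  t (successors {u, t}): φ is true.
  m (successors {w, x, m}): φ is true.
  n (successors {u, w, n}): φ is true.
  k (successors {v, z, m, k}): φ is true.
For instance, at x:
  At x: \Diamond (r \to s) requires r \to s at some successor in {u, x, n}.
    r \to s holds at u, so \Diamond (r \to s) is true at x.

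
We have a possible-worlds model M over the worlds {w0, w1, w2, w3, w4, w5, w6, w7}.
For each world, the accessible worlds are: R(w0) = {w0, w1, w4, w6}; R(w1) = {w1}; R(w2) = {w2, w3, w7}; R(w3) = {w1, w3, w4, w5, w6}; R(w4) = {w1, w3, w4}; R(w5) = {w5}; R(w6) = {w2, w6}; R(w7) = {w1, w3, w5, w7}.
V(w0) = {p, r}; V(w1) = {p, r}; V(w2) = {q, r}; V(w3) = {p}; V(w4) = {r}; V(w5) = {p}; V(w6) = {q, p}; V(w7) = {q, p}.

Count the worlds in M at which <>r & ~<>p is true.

Let φ = <>r & ~<>p. Evaluate φ at each world:
  w0 (successors {w0, w1, w4, w6}): φ is false.
  w1 (successors {w1}): φ is false.
  w2 (successors {w2, w3, w7}): φ is false.
  w3 (successors {w1, w3, w4, w5, w6}): φ is false.
  w4 (successors {w1, w3, w4}): φ is false.
  w5 (successors {w5}): φ is false.
  w6 (successors {w2, w6}): φ is false.
  w7 (successors {w1, w3, w5, w7}): φ is false.
For instance, at w6:
  At w6: <>r is true, ~<>p is false, so <>r & ~<>p is false.
    At w6: <>r requires r at some successor in {w2, w6}.
      r holds at w2, so <>r is true at w6.
    At w6: <>p is true, so ~<>p is false.
      At w6: <>p requires p at some successor in {w2, w6}.
        p holds at w6, so <>p is true at w6.
Satisfying worlds: none.

0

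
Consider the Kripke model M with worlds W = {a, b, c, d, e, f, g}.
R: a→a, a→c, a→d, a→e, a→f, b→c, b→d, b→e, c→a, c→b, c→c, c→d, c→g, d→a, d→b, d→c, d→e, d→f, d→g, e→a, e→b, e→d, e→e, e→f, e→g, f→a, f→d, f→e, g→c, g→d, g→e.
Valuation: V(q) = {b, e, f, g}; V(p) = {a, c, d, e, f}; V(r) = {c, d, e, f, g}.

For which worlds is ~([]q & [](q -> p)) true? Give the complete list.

Recall that []ψ holds at a world iff ψ holds at every accessible world, and <>ψ holds iff ψ holds at some accessible world.
Let φ = ~([]q & [](q -> p)). Evaluate φ at each world:
  a (successors {a, c, d, e, f}): φ is true.
  b (successors {c, d, e}): φ is true.
  c (successors {a, b, c, d, g}): φ is true.
  d (successors {a, b, c, e, f, g}): φ is true.
  e (successors {a, b, d, e, f, g}): φ is true.
  f (successors {a, d, e}): φ is true.
  g (successors {c, d, e}): φ is true.
For instance, at c:
  At c: []q & [](q -> p) is false, so ~([]q & [](q -> p)) is true.
    At c: []q is false, [](q -> p) is false, so []q & [](q -> p) is false.
      At c: []q requires q at every successor {a, b, c, d, g}.
        q fails at a, so []q is false at c.
      At c: [](q -> p) requires q -> p at every successor {a, b, c, d, g}.
        q -> p fails at b, so [](q -> p) is false at c.
Satisfying worlds: {a, b, c, d, e, f, g}

a, b, c, d, e, f, g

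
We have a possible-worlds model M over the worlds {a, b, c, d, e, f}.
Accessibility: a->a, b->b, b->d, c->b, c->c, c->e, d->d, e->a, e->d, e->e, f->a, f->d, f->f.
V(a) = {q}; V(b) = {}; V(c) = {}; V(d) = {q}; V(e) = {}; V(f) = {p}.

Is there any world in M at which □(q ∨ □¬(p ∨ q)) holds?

Let φ = □(q ∨ □¬(p ∨ q)). Evaluate φ at each world:
  a (successors {a}): φ is true.
  b (successors {b, d}): φ is false.
  c (successors {b, c, e}): φ is false.
  d (successors {d}): φ is true.
  e (successors {a, d, e}): φ is false.
  f (successors {a, d, f}): φ is false.
Detail at a (witness):
  At a: □(q ∨ □¬(p ∨ q)) requires q ∨ □¬(p ∨ q) at every successor {a}.
      At a: q is true, □¬(p ∨ q) is false, so q ∨ □¬(p ∨ q) is true.
  So □(q ∨ □¬(p ∨ q)) is true at a.

Yes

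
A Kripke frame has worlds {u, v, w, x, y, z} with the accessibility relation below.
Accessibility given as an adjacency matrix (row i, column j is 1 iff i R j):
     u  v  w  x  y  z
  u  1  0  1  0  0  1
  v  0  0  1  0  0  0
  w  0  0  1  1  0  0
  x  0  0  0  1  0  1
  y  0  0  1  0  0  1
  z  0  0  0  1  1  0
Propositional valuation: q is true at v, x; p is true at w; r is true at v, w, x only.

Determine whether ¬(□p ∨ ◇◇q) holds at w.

At w: □p ∨ ◇◇q is true, so ¬(□p ∨ ◇◇q) is false.
  At w: □p is false, ◇◇q is true, so □p ∨ ◇◇q is true.
    At w: □p requires p at every successor {w, x}.
      p fails at x, so □p is false at w.
    At w: ◇◇q requires ◇q at some successor in {w, x}.
      ◇q holds at w, so ◇◇q is true at w.

No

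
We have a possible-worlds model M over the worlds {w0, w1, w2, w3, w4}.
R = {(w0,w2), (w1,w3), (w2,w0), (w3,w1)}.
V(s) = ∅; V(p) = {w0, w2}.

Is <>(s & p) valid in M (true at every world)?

No

Let φ = <>(s & p). Evaluate φ at each world:
  w0 (successors {w2}): φ is false.
  w1 (successors {w3}): φ is false.
  w2 (successors {w0}): φ is false.
  w3 (successors {w1}): φ is false.
  w4 (successors ∅): φ is false.
Detail at w0 (counterexample):
  At w0: <>(s & p) requires s & p at some successor in {w2}.
    At w2: s & p is false.
  So <>(s & p) is false at w0.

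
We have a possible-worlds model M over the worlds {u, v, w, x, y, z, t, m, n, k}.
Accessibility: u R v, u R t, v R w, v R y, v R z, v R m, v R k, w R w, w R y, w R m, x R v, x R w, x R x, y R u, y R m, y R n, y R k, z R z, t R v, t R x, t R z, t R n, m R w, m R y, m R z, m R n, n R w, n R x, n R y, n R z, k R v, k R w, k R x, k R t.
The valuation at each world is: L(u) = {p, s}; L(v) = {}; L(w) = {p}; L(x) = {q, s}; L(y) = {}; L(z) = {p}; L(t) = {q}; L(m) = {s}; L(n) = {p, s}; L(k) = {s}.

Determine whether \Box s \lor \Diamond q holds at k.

At k: \Box s is false, \Diamond q is true, so \Box s \lor \Diamond q is true.
  At k: \Box s requires s at every successor {v, w, x, t}.
    s fails at v, so \Box s is false at k.
  At k: \Diamond q requires q at some successor in {v, w, x, t}.
    q holds at x, so \Diamond q is true at k.

Yes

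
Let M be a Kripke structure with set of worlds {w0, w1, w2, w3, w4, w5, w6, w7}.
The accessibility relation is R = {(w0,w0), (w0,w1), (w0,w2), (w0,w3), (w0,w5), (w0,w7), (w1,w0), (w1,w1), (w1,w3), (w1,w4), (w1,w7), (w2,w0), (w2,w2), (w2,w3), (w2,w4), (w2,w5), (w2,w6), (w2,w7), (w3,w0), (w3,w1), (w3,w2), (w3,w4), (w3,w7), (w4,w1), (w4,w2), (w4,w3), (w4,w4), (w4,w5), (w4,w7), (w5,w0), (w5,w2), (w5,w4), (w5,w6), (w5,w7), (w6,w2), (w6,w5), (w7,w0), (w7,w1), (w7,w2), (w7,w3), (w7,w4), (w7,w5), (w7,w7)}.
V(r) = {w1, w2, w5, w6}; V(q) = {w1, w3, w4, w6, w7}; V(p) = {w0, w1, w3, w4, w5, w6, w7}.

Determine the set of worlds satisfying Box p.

Let φ = Box p. Evaluate φ at each world:
  w0 (successors {w0, w1, w2, w3, w5, w7}): φ is false.
  w1 (successors {w0, w1, w3, w4, w7}): φ is true.
  w2 (successors {w0, w2, w3, w4, w5, w6, w7}): φ is false.
  w3 (successors {w0, w1, w2, w4, w7}): φ is false.
  w4 (successors {w1, w2, w3, w4, w5, w7}): φ is false.
  w5 (successors {w0, w2, w4, w6, w7}): φ is false.
  w6 (successors {w2, w5}): φ is false.
  w7 (successors {w0, w1, w2, w3, w4, w5, w7}): φ is false.
For instance, at w1:
  At w1: Box p requires p at every successor {w0, w1, w3, w4, w7}.
    At w0: p is true.
    At w1: p is true.
    At w3: p is true.
    At w4: p is true.
    At w7: p is true.
  So Box p is true at w1.
Satisfying worlds: {w1}

w1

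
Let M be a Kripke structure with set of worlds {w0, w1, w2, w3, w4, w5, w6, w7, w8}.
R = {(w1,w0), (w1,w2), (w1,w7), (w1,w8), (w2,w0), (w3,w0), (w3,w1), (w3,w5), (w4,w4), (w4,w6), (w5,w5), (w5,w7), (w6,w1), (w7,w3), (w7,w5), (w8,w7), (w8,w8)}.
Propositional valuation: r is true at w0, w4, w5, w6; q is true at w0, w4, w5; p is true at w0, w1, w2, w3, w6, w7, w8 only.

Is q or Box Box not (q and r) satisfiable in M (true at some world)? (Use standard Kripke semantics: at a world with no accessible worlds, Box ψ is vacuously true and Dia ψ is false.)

Yes

Let φ = q or Box Box not (q and r). Evaluate φ at each world:
  w0 (successors ∅): φ is true.
  w1 (successors {w0, w2, w7, w8}): φ is false.
  w2 (successors {w0}): φ is true.
  w3 (successors {w0, w1, w5}): φ is false.
  w4 (successors {w4, w6}): φ is true.
  w5 (successors {w5, w7}): φ is true.
  w6 (successors {w1}): φ is false.
  w7 (successors {w3, w5}): φ is false.
  w8 (successors {w7, w8}): φ is false.
Detail at w0 (witness):
  At w0: q is true, Box Box not (q and r) is true, so q or Box Box not (q and r) is true.
    At w0: no accessible worlds, so Box Box not (q and r) holds vacuously.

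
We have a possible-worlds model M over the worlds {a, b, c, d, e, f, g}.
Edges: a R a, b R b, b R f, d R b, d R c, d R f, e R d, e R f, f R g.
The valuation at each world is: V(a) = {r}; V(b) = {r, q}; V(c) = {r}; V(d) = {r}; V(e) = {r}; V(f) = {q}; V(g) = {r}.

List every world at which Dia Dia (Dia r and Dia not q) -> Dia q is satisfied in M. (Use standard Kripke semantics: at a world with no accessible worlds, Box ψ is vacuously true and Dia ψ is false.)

b, c, d, e, f, g

Let φ = Dia Dia (Dia r and Dia not q) -> Dia q. Evaluate φ at each world:
  a (successors {a}): φ is false.
  b (successors {b, f}): φ is true.
  c (successors ∅): φ is true.
  d (successors {b, c, f}): φ is true.
  e (successors {d, f}): φ is true.
  f (successors {g}): φ is true.
  g (successors ∅): φ is true.
For instance, at e:
  At e: Dia Dia (Dia r and Dia not q) is true, Dia q is true, so Dia Dia (Dia r and Dia not q) -> Dia q is true.
    At e: Dia Dia (Dia r and Dia not q) requires Dia (Dia r and Dia not q) at some successor in {d, f}.
      Dia (Dia r and Dia not q) holds at d, so Dia Dia (Dia r and Dia not q) is true at e.
    At e: Dia q requires q at some successor in {d, f}.
      q holds at f, so Dia q is true at e.
Satisfying worlds: {b, c, d, e, f, g}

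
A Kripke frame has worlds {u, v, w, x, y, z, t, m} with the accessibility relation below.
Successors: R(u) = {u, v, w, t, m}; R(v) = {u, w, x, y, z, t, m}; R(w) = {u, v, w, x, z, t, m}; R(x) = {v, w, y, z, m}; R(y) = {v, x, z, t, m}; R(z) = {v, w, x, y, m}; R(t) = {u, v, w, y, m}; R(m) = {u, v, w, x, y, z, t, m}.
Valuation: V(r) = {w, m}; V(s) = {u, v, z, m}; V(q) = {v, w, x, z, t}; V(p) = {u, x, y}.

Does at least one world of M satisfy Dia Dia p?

Let φ = Dia Dia p. Evaluate φ at each world:
  u (successors {u, v, w, t, m}): φ is true.
  v (successors {u, w, x, y, z, t, m}): φ is true.
  w (successors {u, v, w, x, z, t, m}): φ is true.
  x (successors {v, w, y, z, m}): φ is true.
  y (successors {v, x, z, t, m}): φ is true.
  z (successors {v, w, x, y, m}): φ is true.
  t (successors {u, v, w, y, m}): φ is true.
  m (successors {u, v, w, x, y, z, t, m}): φ is true.
Detail at u (witness):
  At u: Dia Dia p requires Dia p at some successor in {u, v, w, t, m}.
    Dia p holds at u, so Dia Dia p is true at u.
      At u: Dia p requires p at some successor in {u, v, w, t, m}.
        p holds at u, so Dia p is true at u.

Yes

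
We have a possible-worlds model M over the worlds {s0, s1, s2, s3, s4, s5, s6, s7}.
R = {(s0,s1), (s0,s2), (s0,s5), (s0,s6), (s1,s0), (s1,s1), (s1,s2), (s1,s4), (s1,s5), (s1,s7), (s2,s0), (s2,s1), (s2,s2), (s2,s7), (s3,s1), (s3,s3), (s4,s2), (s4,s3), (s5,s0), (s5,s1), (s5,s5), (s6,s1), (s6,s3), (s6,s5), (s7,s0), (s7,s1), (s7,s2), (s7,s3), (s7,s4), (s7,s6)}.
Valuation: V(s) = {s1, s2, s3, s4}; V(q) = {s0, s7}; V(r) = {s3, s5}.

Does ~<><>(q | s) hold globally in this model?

No

Let φ = ~<><>(q | s). Evaluate φ at each world:
  s0 (successors {s1, s2, s5, s6}): φ is false.
  s1 (successors {s0, s1, s2, s4, s5, s7}): φ is false.
  s2 (successors {s0, s1, s2, s7}): φ is false.
  s3 (successors {s1, s3}): φ is false.
  s4 (successors {s2, s3}): φ is false.
  s5 (successors {s0, s1, s5}): φ is false.
  s6 (successors {s1, s3, s5}): φ is false.
  s7 (successors {s0, s1, s2, s3, s4, s6}): φ is false.
Detail at s0 (counterexample):
  At s0: <><>(q | s) is true, so ~<><>(q | s) is false.
    At s0: <><>(q | s) requires <>(q | s) at some successor in {s1, s2, s5, s6}.
      <>(q | s) holds at s1, so <><>(q | s) is true at s0.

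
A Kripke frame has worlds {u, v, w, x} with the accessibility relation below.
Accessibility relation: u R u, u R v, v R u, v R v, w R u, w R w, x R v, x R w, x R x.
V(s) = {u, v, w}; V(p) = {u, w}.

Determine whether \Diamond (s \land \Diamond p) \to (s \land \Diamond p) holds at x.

No

At x: \Diamond (s \land \Diamond p) is true, s \land \Diamond p is false, so \Diamond (s \land \Diamond p) \to (s \land \Diamond p) is false.
  At x: \Diamond (s \land \Diamond p) requires s \land \Diamond p at some successor in {v, w, x}.
    s \land \Diamond p holds at v, so \Diamond (s \land \Diamond p) is true at x.
      At v: s is true, \Diamond p is true, so s \land \Diamond p is true.
  At x: s is false, \Diamond p is true, so s \land \Diamond p is false.
    At x: \Diamond p requires p at some successor in {v, w, x}.
      p holds at w, so \Diamond p is true at x.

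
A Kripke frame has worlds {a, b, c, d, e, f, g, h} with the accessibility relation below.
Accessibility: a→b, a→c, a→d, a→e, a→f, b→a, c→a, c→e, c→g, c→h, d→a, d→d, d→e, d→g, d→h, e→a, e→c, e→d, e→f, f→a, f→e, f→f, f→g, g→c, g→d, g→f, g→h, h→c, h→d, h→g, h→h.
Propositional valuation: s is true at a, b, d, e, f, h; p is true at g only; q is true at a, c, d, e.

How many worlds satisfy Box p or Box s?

Let φ = Box p or Box s. Evaluate φ at each world:
  a (successors {b, c, d, e, f}): φ is false.
  b (successors {a}): φ is true.
  c (successors {a, e, g, h}): φ is false.
  d (successors {a, d, e, g, h}): φ is false.
  e (successors {a, c, d, f}): φ is false.
  f (successors {a, e, f, g}): φ is false.
  g (successors {c, d, f, h}): φ is false.
  h (successors {c, d, g, h}): φ is false.
For instance, at g:
  At g: Box p is false, Box s is false, so Box p or Box s is false.
    At g: Box p requires p at every successor {c, d, f, h}.
      p fails at c, so Box p is false at g.
    At g: Box s requires s at every successor {c, d, f, h}.
      s fails at c, so Box s is false at g.
Satisfying worlds: {b}

1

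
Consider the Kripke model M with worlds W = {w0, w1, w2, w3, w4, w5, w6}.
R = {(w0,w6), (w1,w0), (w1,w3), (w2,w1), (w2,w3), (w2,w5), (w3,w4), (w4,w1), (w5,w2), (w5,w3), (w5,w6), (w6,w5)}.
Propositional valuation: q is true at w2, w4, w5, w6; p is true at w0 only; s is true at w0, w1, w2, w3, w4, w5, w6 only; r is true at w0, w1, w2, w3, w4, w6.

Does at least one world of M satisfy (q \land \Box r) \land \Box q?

No

Let φ = (q \land \Box r) \land \Box q. Evaluate φ at each world:
  w0 (successors {w6}): φ is false.
  w1 (successors {w0, w3}): φ is false.
  w2 (successors {w1, w3, w5}): φ is false.
  w3 (successors {w4}): φ is false.
  w4 (successors {w1}): φ is false.
  w5 (successors {w2, w3, w6}): φ is false.
  w6 (successors {w5}): φ is false.
For instance, at w2:
  At w2: q \land \Box r is false, \Box q is false, so (q \land \Box r) \land \Box q is false.
    At w2: q is true, \Box r is false, so q \land \Box r is false.
      At w2: \Box r requires r at every successor {w1, w3, w5}.
        r fails at w5, so \Box r is false at w2.
    At w2: \Box q requires q at every successor {w1, w3, w5}.
      q fails at w1, so \Box q is false at w2.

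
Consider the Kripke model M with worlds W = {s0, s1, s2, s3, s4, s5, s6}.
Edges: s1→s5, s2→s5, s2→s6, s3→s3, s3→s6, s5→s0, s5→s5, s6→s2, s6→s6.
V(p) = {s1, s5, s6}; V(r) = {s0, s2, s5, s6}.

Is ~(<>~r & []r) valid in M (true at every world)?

Let φ = ~(<>~r & []r). Evaluate φ at each world:
  s0 (successors ∅): φ is true.
  s1 (successors {s5}): φ is true.
  s2 (successors {s5, s6}): φ is true.
  s3 (successors {s3, s6}): φ is true.
  s4 (successors ∅): φ is true.
  s5 (successors {s0, s5}): φ is true.
  s6 (successors {s2, s6}): φ is true.
For instance, at s5:
  At s5: <>~r & []r is false, so ~(<>~r & []r) is true.
    At s5: <>~r is false, []r is true, so <>~r & []r is false.
      At s5: <>~r requires ~r at some successor in {s0, s5}.
        At s0: ~r is false.
        At s5: ~r is false.
      So <>~r is false at s5.
      At s5: []r requires r at every successor {s0, s5}.
        At s0: r is true.
        At s5: r is true.
      So []r is true at s5.

Yes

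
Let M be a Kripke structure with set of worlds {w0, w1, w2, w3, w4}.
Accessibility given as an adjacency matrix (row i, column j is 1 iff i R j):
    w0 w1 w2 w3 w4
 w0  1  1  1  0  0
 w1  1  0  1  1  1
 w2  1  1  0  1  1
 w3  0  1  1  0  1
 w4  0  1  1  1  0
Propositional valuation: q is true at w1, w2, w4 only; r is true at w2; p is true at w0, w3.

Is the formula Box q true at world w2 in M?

No

At w2: Box q requires q at every successor {w0, w1, w3, w4}.
  q fails at w0, so Box q is false at w2.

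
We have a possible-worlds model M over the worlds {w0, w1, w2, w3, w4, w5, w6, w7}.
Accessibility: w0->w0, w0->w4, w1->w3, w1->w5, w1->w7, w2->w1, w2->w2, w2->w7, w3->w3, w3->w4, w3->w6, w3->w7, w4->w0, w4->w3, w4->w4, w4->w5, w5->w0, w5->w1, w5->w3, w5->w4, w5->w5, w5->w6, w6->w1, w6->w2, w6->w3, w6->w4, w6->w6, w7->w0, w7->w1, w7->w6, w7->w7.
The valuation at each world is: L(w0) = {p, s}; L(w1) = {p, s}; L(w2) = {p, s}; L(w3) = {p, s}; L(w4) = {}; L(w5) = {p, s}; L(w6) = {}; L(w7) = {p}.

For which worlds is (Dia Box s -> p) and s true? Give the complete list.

Let φ = (Dia Box s -> p) and s. Evaluate φ at each world:
  w0 (successors {w0, w4}): φ is true.
  w1 (successors {w3, w5, w7}): φ is true.
  w2 (successors {w1, w2, w7}): φ is true.
  w3 (successors {w3, w4, w6, w7}): φ is true.
  w4 (successors {w0, w3, w4, w5}): φ is false.
  w5 (successors {w0, w1, w3, w4, w5, w6}): φ is true.
  w6 (successors {w1, w2, w3, w4, w6}): φ is false.
  w7 (successors {w0, w1, w6, w7}): φ is false.
For instance, at w2:
  At w2: Dia Box s -> p is true, s is true, so (Dia Box s -> p) and s is true.
    At w2: Dia Box s is false, p is true, so Dia Box s -> p is true.
      At w2: Dia Box s requires Box s at some successor in {w1, w2, w7}.
        At w1: Box s is false.
        At w2: Box s is false.
        At w7: Box s is false.
      So Dia Box s is false at w2.
Satisfying worlds: {w0, w1, w2, w3, w5}

w0, w1, w2, w3, w5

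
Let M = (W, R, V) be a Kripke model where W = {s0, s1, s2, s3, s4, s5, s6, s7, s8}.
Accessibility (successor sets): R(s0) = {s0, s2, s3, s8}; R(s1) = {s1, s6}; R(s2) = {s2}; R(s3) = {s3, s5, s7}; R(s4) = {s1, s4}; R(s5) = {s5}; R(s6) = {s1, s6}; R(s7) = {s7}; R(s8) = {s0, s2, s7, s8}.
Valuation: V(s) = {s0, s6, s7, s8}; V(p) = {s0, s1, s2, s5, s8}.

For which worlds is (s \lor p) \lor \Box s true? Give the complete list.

s0, s1, s2, s5, s6, s7, s8

Let φ = (s \lor p) \lor \Box s. Evaluate φ at each world:
  s0 (successors {s0, s2, s3, s8}): φ is true.
  s1 (successors {s1, s6}): φ is true.
  s2 (successors {s2}): φ is true.
  s3 (successors {s3, s5, s7}): φ is false.
  s4 (successors {s1, s4}): φ is false.
  s5 (successors {s5}): φ is true.
  s6 (successors {s1, s6}): φ is true.
  s7 (successors {s7}): φ is true.
  s8 (successors {s0, s2, s7, s8}): φ is true.
For instance, at s6:
  At s6: s \lor p is true, \Box s is false, so (s \lor p) \lor \Box s is true.
    At s6: \Box s requires s at every successor {s1, s6}.
      s fails at s1, so \Box s is false at s6.
Satisfying worlds: {s0, s1, s2, s5, s6, s7, s8}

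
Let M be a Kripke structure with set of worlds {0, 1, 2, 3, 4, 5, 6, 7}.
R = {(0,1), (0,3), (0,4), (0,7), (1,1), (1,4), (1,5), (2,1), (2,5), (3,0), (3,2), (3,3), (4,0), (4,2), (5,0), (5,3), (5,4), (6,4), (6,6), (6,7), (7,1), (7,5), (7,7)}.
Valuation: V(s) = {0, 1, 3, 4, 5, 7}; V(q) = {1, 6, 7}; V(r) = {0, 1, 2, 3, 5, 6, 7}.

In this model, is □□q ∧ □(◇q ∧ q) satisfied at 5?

No

Recall that □ψ holds at a world iff ψ holds at every accessible world, and ◇ψ holds iff ψ holds at some accessible world.
At 5: □□q is false, □(◇q ∧ q) is false, so □□q ∧ □(◇q ∧ q) is false.
  At 5: □□q requires □q at every successor {0, 3, 4}.
    □q fails at 0, so □□q is false at 5.
      At 0: □q requires q at every successor {1, 3, 4, 7}.
        q fails at 3, so □q is false at 0.
  At 5: □(◇q ∧ q) requires ◇q ∧ q at every successor {0, 3, 4}.
    ◇q ∧ q fails at 0, so □(◇q ∧ q) is false at 5.
      At 0: ◇q is true, q is false, so ◇q ∧ q is false.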